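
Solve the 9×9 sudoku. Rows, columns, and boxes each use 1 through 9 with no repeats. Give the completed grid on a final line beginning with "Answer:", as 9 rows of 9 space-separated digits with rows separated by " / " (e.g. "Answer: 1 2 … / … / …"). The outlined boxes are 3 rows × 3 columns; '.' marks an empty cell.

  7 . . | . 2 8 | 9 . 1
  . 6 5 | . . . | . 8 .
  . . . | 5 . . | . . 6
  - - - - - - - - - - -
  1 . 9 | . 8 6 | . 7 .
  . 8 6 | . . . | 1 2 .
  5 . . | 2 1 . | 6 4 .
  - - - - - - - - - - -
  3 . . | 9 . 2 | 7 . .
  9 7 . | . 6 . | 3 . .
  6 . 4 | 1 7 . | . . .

Step 1. [r3c6∈{1,3,4,7,9}] in row 3, 7 fits only at r3c6 ⇒ r3c6=7.
Step 2. [r5c1∈{4}] only 4 remains possible at r5c1. So r5c1=4.
Step 3. [r1c3∈{3}] r1c3 has the single candidate 3. So r1c3=3.
Step 4. [r2c1∈{2}] nothing but 2 survives at r2c1 ⇒ r2c1=2.
Step 5. [r2c7∈{4}] r2c7's peers cover all but 4. So r2c7=4.
Step 6. [r2c4∈{3}] r2c4 has the single candidate 3. So r2c4=3.
Step 7. [r9c7∈{2,5,8}] 8 has one home in col 7: r9c7 ⇒ r9c7=8.
Step 8. [r5c5∈{3,5,9}] 3 has one home in col 5: r5c5 ⇒ r5c5=3.
Step 9. [r7c5∈{4,5}] col 5 places 5 nowhere but r7c5, so r7c5=5.
Step 10. [r8c3∈{1,2,8}] r8c3 is the only open cell in col 3 admitting 2. So r8c3=2.
Step 11. [r7c2∈{1}] r7c2 has the single candidate 1, so r7c2=1.
Step 12. [r6c6∈{9}] r6c6 has the single candidate 9. So r6c6=9.
Step 13. [r3c5∈{4,9}] col 5 places 4 nowhere but r3c5 ⇒ r3c5=4.
Step 14. [r6c2∈{3}] r6c2 has the single candidate 3 ⇒ r6c2=3.
Step 15. [r9c9∈{2,5,9}] in row 9, 2 fits only at r9c9, so r9c9=2.
Step 16. [r8c6∈{4}] r8c6 has the single candidate 4, so r8c6=4.
Step 17. [r8c9∈{5}] nothing but 5 survives at r8c9 ⇒ r8c9=5.
Step 18. [r3c3∈{1,8}] across row 3, 1 lands solely at r3c3 ⇒ r3c3=1.
Step 19. [r6c3∈{7}] r6c3 is down to just 7 ⇒ r6c3=7.
Step 20. [r1c8∈{5}] nothing but 5 survives at r1c8 ⇒ r1c8=5.
Step 21. [r7c3∈{8}] r7c3 is down to just 8 ⇒ r7c3=8.
Step 22. [r9c2∈{5}] only 5 remains possible at r9c2, so r9c2=5.
Step 23. [r1c2∈{4}] r1c2's peers cover all but 4 ⇒ r1c2=4.
Step 24. [r5c9∈{9}] r5c9's peers cover all but 9 ⇒ r5c9=9.
Step 25. [r9c8∈{9}] only 9 remains possible at r9c8, so r9c8=9.
Step 26. [r4c2∈{2}] r4c2 has the single candidate 2 ⇒ r4c2=2.
Step 27. [r2c5∈{9}] r2c5's peers cover all but 9 ⇒ r2c5=9.
Step 28. [r3c1∈{8}] nothing but 8 survives at r3c1, so r3c1=8.
Step 29. [r7c9∈{4}] r7c9's peers cover all but 4. So r7c9=4.
Step 30. [r8c8∈{1}] r8c8 is down to just 1. So r8c8=1.
Step 31. [r3c7∈{2}] r3c7 has the single candidate 2, so r3c7=2.
Step 32. [r4c9∈{3}] r4c9 is down to just 3. So r4c9=3.
Step 33. [r1c4∈{6}] r1c4 is down to just 6. So r1c4=6.
Step 34. [r2c6∈{1}] r2c6 is down to just 1 ⇒ r2c6=1.
Step 35. [r3c2∈{9}] r3c2 has the single candidate 9, so r3c2=9.
Step 36. [r5c4∈{7}] r5c4 has the single candidate 7 ⇒ r5c4=7.
Step 37. [r8c4∈{8}] r8c4's peers cover all but 8, so r8c4=8.
Step 38. [r4c7∈{5}] nothing but 5 survives at r4c7 ⇒ r4c7=5.
Step 39. [r6c9∈{8}] only 8 remains possible at r6c9 ⇒ r6c9=8.
Step 40. [r5c6∈{5}] r5c6's peers cover all but 5 ⇒ r5c6=5.
Step 41. [r9c6∈{3}] r9c6 has the single candidate 3 ⇒ r9c6=3.
Step 42. [r3c8∈{3}] r3c8 is down to just 3. So r3c8=3.
Step 43. [r4c4∈{4}] r4c4 is down to just 4 ⇒ r4c4=4.
Step 44. [r2c9∈{7}] r2c9 has the single candidate 7. So r2c9=7.
Step 45. [r7c8∈{6}] only 6 remains possible at r7c8, so r7c8=6.

Answer: 7 4 3 6 2 8 9 5 1 / 2 6 5 3 9 1 4 8 7 / 8 9 1 5 4 7 2 3 6 / 1 2 9 4 8 6 5 7 3 / 4 8 6 7 3 5 1 2 9 / 5 3 7 2 1 9 6 4 8 / 3 1 8 9 5 2 7 6 4 / 9 7 2 8 6 4 3 1 5 / 6 5 4 1 7 3 8 9 2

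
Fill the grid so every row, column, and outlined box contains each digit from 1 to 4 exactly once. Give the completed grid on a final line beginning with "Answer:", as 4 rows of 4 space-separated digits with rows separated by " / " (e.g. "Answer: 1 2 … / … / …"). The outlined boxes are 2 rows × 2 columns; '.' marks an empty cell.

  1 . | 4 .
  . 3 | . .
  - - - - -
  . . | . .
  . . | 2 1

Step 1. [r2c1∈{2,4}] r2c1 is the only open cell in row 2 admitting 4. So r2c1=4.
Step 2. [r3c4∈{3,4}] 4 has one home in col 4: r3c4 ⇒ r3c4=4.
Step 3. [r3c1∈{2,3}] in col 1, 2 fits only at r3c1 ⇒ r3c1=2.
Step 4. [r1c4∈{2,3}] 3 has one home in row 1: r1c4, so r1c4=3.
Step 5. [r3c3∈{3}] r3c3's peers cover all but 3. So r3c3=3.
Step 6. [r3c2∈{1}] nothing but 1 survives at r3c2, so r3c2=1.
Step 7. [r4c2∈{4}] r4c2 is down to just 4 ⇒ r4c2=4.
Step 8. [r2c4∈{2}] r2c4 has the single candidate 2. So r2c4=2.
Step 9. [r1c2∈{2}] r1c2 is down to just 2 ⇒ r1c2=2.
Step 10. [r4c1∈{3}] r4c1 has the single candidate 3, so r4c1=3.
Step 11. [r2c3∈{1}] r2c3 has the single candidate 1, so r2c3=1.

Answer: 1 2 4 3 / 4 3 1 2 / 2 1 3 4 / 3 4 2 1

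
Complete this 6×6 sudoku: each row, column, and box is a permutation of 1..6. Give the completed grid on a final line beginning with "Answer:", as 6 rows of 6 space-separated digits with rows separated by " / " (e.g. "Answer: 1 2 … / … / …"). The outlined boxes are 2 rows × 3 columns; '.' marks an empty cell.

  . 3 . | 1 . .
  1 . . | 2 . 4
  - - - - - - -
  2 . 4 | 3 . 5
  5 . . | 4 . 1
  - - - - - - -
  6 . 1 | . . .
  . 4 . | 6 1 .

Step 1. [r6c3∈{2,3,5}] row 6 places 5 nowhere but r6c3, so r6c3=5.
Step 2. [r2c3∈{6}] nothing but 6 survives at r2c3 ⇒ r2c3=6.
Step 3. [r3c5∈{6}] r3c5 is down to just 6. So r3c5=6.
Step 4. [r6c6∈{2,3}] in row 6, 2 fits only at r6c6 ⇒ r6c6=2.
Step 5. [r5c5∈{3,4,5}] 4 has one home in row 5: r5c5 ⇒ r5c5=4.
Step 6. [r2c2∈{5}] r2c2 is down to just 5. So r2c2=5.
Step 7. [r1c5∈{5}] nothing but 5 survives at r1c5, so r1c5=5.
Step 8. [r4c3∈{3}] r4c3 is down to just 3, so r4c3=3.
Step 9. [r5c4∈{5}] only 5 remains possible at r5c4, so r5c4=5.
Step 10. [r5c6∈{3}] r5c6's peers cover all but 3, so r5c6=3.
Step 11. [r3c2∈{1}] only 1 remains possible at r3c2, so r3c2=1.
Step 12. [r5c2∈{2}] only 2 remains possible at r5c2, so r5c2=2.
Step 13. [r4c5∈{2}] only 2 remains possible at r4c5, so r4c5=2.
Step 14. [r1c1∈{4}] r1c1 has the single candidate 4, so r1c1=4.
Step 15. [r1c6∈{6}] nothing but 6 survives at r1c6 ⇒ r1c6=6.
Step 16. [r1c3∈{2}] r1c3 is down to just 2 ⇒ r1c3=2.
Step 17. [r2c5∈{3}] r2c5 is down to just 3. So r2c5=3.
Step 18. [r4c2∈{6}] r4c2's peers cover all but 6. So r4c2=6.
Step 19. [r6c1∈{3}] r6c1's peers cover all but 3. So r6c1=3.

Answer: 4 3 2 1 5 6 / 1 5 6 2 3 4 / 2 1 4 3 6 5 / 5 6 3 4 2 1 / 6 2 1 5 4 3 / 3 4 5 6 1 2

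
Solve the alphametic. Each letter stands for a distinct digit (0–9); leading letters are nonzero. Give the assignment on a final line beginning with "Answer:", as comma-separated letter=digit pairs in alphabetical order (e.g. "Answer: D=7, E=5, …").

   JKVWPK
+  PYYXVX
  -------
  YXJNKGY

Step 1. [col 1: K + X ≡ Y (mod 10)] X=5 is one option consistent with column 1 (K + X ≡ Y (mod 10), carry-in 0) — take it ⇒ X=5.
Step 2. [col 1: K + X ≡ Y (mod 10)] several values work for K in column 1 (K + X ≡ Y (mod 10), carry-in 0); try K=6. So K=6.
Step 3. [col 1: K + X ≡ Y (mod 10)] from column 1 (K=6, X=5, carry-in 0, digits 5,6 already taken and all letters distinct): Y must equal 1 ⇒ Y=1.
Step 4. [col 2: P + V ≡ G (mod 10)] column 2 (P + V ≡ G (mod 10), carry-in 1) doesn't pin P yet; pick P=8 and continue. So P=8.
Step 5. [col 2: P + V ≡ G (mod 10)] G=2 is one option consistent with column 2 (P + V ≡ G (mod 10), carry-in 1) — take it. So G=2.
Step 6. [col 2: P + V ≡ G (mod 10)] column 2 reads P+V+carry(1)=G with P=8, G=2; with digits 1,2,5,6,8 already taken and all letters distinct, the only value for V is 3 ⇒ V=3.
Step 7. [col 3: W + X ≡ K (mod 10)] from column 3 (X=5, K=6, carry-in 1, digits 1,2,3,5,6,8 already taken and all letters distinct): W must equal 0, so W=0.
Step 8. [col 4: V + Y ≡ N (mod 10)] in column 4 we have V+Y≡N with carry-in 0; given V=3, Y=1 and digits 0,1,2,3,5,6,8 already taken and all letters distinct, that pins N to 4. So N=4.
Step 9. [col 5: K + Y ≡ J (mod 10)] column 5: given K=6, Y=1, carry-in 0, and digits 0,1,2,3,4,5,6,8 already taken and all letters distinct, K+Y≡J (mod 10) forces J=7 ⇒ J=7.

Answer: G=2, J=7, K=6, N=4, P=8, V=3, W=0, X=5, Y=1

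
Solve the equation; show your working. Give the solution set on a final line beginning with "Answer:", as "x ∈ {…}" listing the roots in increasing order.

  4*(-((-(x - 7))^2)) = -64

Step 1. [4*(-((-(x - 7))^2)) = -64] leading coefficient 4: divide by 4, so div: -((-(x - 7))^2) = -16.
Step 2. [-((-(x - 7))^2) = -16] flip signs both sides. So neg: (-(x - 7))^2 = 16.
Step 3. [(-(x - 7))^2 = 16] 16 ≥ 0, LHS is (·)² — take ±√. So sqrt: -(x - 7) = 4 or -4.
Step 4. [-(x - 7) = 4 or -4] LHS negated; negate both sides ⇒ neg: x - 7 = -4 or 4.
Step 5. [x - 7 = -4 or 4] -7 is outermost — add 7 both sides, so sub: x = 3 or 11.

Answer: x ∈ {3, 11}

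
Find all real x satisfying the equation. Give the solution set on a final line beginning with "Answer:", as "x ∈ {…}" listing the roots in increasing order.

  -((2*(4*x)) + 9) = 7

Step 1. [-((2*(4*x)) + 9) = 7] LHS negated; negate both sides. So neg: (2*(4*x)) + 9 = -7.
Step 2. [(2*(4*x)) + 9 = -7] the outer +9 inverts by subtracting 9. So sub: 2*(4*x) = -16.
Step 3. [2*(4*x) = -16] 2·(inner) — divide through by 2, so div: 4*x = -8.
Step 4. [4*x = -8] 4 out front; divide by 4 ⇒ div: x = -2.

Answer: x ∈ {-2}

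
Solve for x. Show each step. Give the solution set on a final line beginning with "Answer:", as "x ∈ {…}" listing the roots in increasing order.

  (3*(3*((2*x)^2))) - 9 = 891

Step 1. [(3*(3*((2*x)^2))) - 9 = 891] 3 divides every term; factor it out. So factor: (3*((2*x)^2)) - 3 = 297.
Step 2. [(3*((2*x)^2)) - 3 = 297] 3 | LHS and 3 | 297: pull 3 out, so factor: ((2*x)^2) - 1 = 99.
Step 3. [((2*x)^2) - 1 = 99] 1 comes off first (add 1) ⇒ sub: (2*x)^2 = 100.
Step 4. [(2*x)^2 = 100] 100 ≥ 0, LHS is (·)² — take ±√, so sqrt: 2*x = 10 or -10.
Step 5. [2*x = 10 or -10] LHS = 2·(…); ÷2 both sides. So div: x = 5 or -5.

Answer: x ∈ {-5, 5}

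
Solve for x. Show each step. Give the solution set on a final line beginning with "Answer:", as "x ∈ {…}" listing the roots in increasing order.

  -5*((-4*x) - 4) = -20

Step 1. [-5*((-4*x) - 4) = -20] -5·(inner) — divide through by -5. So div: (-4*x) - 4 = 4.
Step 2. [(-4*x) - 4 = 4] peel the -4: add 4 from each side, so sub: -4*x = 8.
Step 3. [-4*x = 8] -4 out front; divide by -4. So div: x = -2.

Answer: x ∈ {-2}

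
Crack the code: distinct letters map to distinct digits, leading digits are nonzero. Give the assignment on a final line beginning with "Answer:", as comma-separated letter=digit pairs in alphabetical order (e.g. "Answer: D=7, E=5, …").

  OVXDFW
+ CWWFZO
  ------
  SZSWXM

Step 1. [col 1: W + O ≡ M (mod 10)] no forcing yet in column 1 (carry-in 0); M=4 is free and consistent — try it, so M=4.
Step 2. [col 1: W + O ≡ M (mod 10)] several values work for W in column 1 (W + O ≡ M (mod 10), carry-in 0); try W=8. So W=8.
Step 3. [col 1: W + O ≡ M (mod 10)] column 1 reads W+O+carry(0)=M with W=8, M=4; with digits 4,8 already taken and all letters distinct, the only value for O is 6, so O=6.
Step 4. [col 2: F + Z ≡ X (mod 10)] no forcing yet in column 2 (carry-in 1); F=7 is free and consistent — try it. So F=7.
Step 5. [col 2: F + Z ≡ X (mod 10)] column 2 (F + Z ≡ X (mod 10), carry-in 1) doesn't pin Z yet; pick Z=3 and continue. So Z=3.
Step 6. [col 2: F + Z ≡ X (mod 10)] column 2: given F=7, Z=3, carry-in 1, and digits 3,4,6,7,8 already taken and all letters distinct, F+Z≡X (mod 10) forces X=1. So X=1.
Step 7. [col 3: D + F ≡ W (mod 10)] column 3 reads D+F+carry(1)=W with F=7, W=8; with digits 1,3,4,6,7,8 already taken and all letters distinct, the only value for D is 0, so D=0.
Step 8. [col 4: X + W ≡ S (mod 10)] column 4: given X=1, W=8, carry-in 0, and digits 0,1,3,4,6,7,8 already taken and all letters distinct, X+W≡S (mod 10) forces S=9. So S=9.
Step 9. [col 5: V + W ≡ Z (mod 10)] column 5 reads V+W+carry(0)=Z with W=8, Z=3; with digits 0,1,3,4,6,7,8,9 already taken and all letters distinct, the only value for V is 5. So V=5.
Step 10. [col 6: O + C ≡ S (mod 10)] column 6 reads O+C+carry(1)=S with O=6, S=9; with digits 0,1,3,4,5,6,7,8,9 already taken and all letters distinct, the only value for C is 2. So C=2.

Answer: C=2, D=0, F=7, M=4, O=6, S=9, V=5, W=8, X=1, Z=3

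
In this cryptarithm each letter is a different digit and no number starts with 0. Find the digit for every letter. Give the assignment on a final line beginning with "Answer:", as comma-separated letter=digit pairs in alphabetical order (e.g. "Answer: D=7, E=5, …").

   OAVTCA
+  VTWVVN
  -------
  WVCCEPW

Step 1. [col 1: A + N ≡ W (mod 10)] N=5 is one option consistent with column 1 (A + N ≡ W (mod 10), carry-in 0) — take it. So N=5.
Step 2. [col 1: A + N ≡ W (mod 10)] no forcing yet in column 1 (carry-in 0); A=6 is free and consistent — try it. So A=6.
Step 3. [col 1: A + N ≡ W (mod 10)] in column 1 we have A+N≡W with carry-in 0; given A=6, N=5 and digits 5,6 already taken and all letters distinct, that pins W to 1. So W=1.
Step 4. [col 2: C + V ≡ P (mod 10)] column 2 (C + V ≡ P (mod 10), carry-in 1) doesn't pin V yet; pick V=2 and continue. So V=2.
Step 5. [col 2: C + V ≡ P (mod 10)] no forcing yet in column 2 (carry-in 1); C=4 is free and consistent — try it ⇒ C=4.
Step 6. [col 2: C + V ≡ P (mod 10)] column 2: given C=4, V=2, carry-in 1, and digits 1,2,4,5,6 already taken and all letters distinct, C+V≡P (mod 10) forces P=7. So P=7.
Step 7. [col 3: T + V ≡ E (mod 10)] in column 3 we have T+V≡E with carry-in 0; given V=2 and digits 1,2,4,5,6,7 already taken and all letters distinct, that pins T to 8, so T=8.
Step 8. [col 3: T + V ≡ E (mod 10)] from column 3 (T=8, V=2, carry-in 0, digits 1,2,4,5,6,7,8 already taken and all letters distinct): E must equal 0 ⇒ E=0.
Step 9. [col 6: O + V ≡ V (mod 10)] from column 6 (V=2, carry-in 1, digits 0,1,2,4,5,6,7,8 already taken and all letters distinct): O must equal 9. So O=9.

Answer: A=6, C=4, E=0, N=5, O=9, P=7, T=8, V=2, W=1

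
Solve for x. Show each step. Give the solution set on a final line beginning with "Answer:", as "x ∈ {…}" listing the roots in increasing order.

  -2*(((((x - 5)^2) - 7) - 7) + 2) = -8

Step 1. [-2*(((((x - 5)^2) - 7) - 7) + 2) = -8] -2 out front; divide by -2, so div: ((((x - 5)^2) - 7) - 7) + 2 = 4.
Step 2. [((((x - 5)^2) - 7) - 7) + 2 = 4] 2 comes off first (subtract 2), so sub: (((x - 5)^2) - 7) - 7 = 2.
Step 3. [(((x - 5)^2) - 7) - 7 = 2] -7 is outermost — add 7 both sides. So sub: ((x - 5)^2) - 7 = 9.
Step 4. [((x - 5)^2) - 7 = 9] -7 is outermost — add 7 both sides. So sub: (x - 5)^2 = 16.
Step 5. [(x - 5)^2 = 16] √ both sides: 16 ≥ 0 gives two branches, so sqrt: x - 5 = 4 or -4.
Step 6. [x - 5 = 4 or -4] -5 is outermost — add 5 both sides. So sub: x = 9 or 1.

Answer: x ∈ {1, 9}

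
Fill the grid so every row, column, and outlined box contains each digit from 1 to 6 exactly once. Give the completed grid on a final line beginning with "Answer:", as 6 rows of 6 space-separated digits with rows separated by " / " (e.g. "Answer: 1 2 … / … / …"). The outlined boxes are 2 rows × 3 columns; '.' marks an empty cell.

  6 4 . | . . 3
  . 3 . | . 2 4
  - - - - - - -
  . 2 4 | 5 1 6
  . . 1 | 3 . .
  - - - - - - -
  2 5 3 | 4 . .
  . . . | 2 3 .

Step 1. [r2c1∈{1,5}] across box 1, 1 lands solely at r2c1. So r2c1=1.
Step 2. [r6c2∈{1,6}] across col 2, 1 lands solely at r6c2, so r6c2=1.
Step 3. [r1c5∈{5}] r1c5 has the single candidate 5 ⇒ r1c5=5.
Step 4. [r3c1∈{3}] r3c1 is down to just 3. So r3c1=3.
Step 5. [r5c6∈{1}] nothing but 1 survives at r5c6. So r5c6=1.
Step 6. [r2c4∈{6}] r2c4 has the single candidate 6. So r2c4=6.
Step 7. [r6c3∈{6}] r6c3 has the single candidate 6 ⇒ r6c3=6.
Step 8. [r1c4∈{1}] r1c4 has the single candidate 1, so r1c4=1.
Step 9. [r6c6∈{5}] only 5 remains possible at r6c6, so r6c6=5.
Step 10. [r5c5∈{6}] nothing but 6 survives at r5c5 ⇒ r5c5=6.
Step 11. [r1c3∈{2}] r1c3 has the single candidate 2 ⇒ r1c3=2.
Step 12. [r4c2∈{6}] r4c2 is down to just 6. So r4c2=6.
Step 13. [r4c1∈{5}] r4c1 has the single candidate 5 ⇒ r4c1=5.
Step 14. [r4c6∈{2}] r4c6 has the single candidate 2, so r4c6=2.
Step 15. [r6c1∈{4}] r6c1 has the single candidate 4. So r6c1=4.
Step 16. [r2c3∈{5}] r2c3 is down to just 5. So r2c3=5.
Step 17. [r4c5∈{4}] nothing but 4 survives at r4c5 ⇒ r4c5=4.

Answer: 6 4 2 1 5 3 / 1 3 5 6 2 4 / 3 2 4 5 1 6 / 5 6 1 3 4 2 / 2 5 3 4 6 1 / 4 1 6 2 3 5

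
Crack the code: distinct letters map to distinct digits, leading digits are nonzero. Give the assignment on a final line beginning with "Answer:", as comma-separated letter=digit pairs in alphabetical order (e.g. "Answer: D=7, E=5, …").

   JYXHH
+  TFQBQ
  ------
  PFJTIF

Step 1. [col 1: H + Q ≡ F (mod 10)] several values work for F in column 1 (H + Q ≡ F (mod 10), carry-in 0); try F=3, so F=3.
Step 2. [P] the sum has 6 digits but both addends have 5; that extra leading digit P is the final carry, namely 1 ⇒ P=1.
Step 3. [col 1: H + Q ≡ F (mod 10)] several values work for H in column 1 (H + Q ≡ F (mod 10), carry-in 0); try H=4. So H=4.
Step 4. [col 1: H + Q ≡ F (mod 10)] column 1: given H=4, F=3, carry-in 0, and digits 1,3,4 already taken and all letters distinct, H+Q≡F (mod 10) forces Q=9, so Q=9.
Step 5. [col 2: H + B ≡ I (mod 10)] several values work for B in column 2 (H + B ≡ I (mod 10), carry-in 1); try B=0. So B=0.
Step 6. [col 2: H + B ≡ I (mod 10)] from column 2 (H=4, B=0, carry-in 1, digits 0,1,3,4,9 already taken and all letters distinct): I must equal 5 ⇒ I=5.
Step 7. [col 3: X + Q ≡ T (mod 10)] X=8 is one option consistent with column 3 (X + Q ≡ T (mod 10), carry-in 0) — take it. So X=8.
Step 8. [col 3: X + Q ≡ T (mod 10)] column 3: given X=8, Q=9, carry-in 0, and digits 0,1,3,4,5,8,9 already taken and all letters distinct, X+Q≡T (mod 10) forces T=7. So T=7.
Step 9. [col 4: Y + F ≡ J (mod 10)] column 4 reads Y+F+carry(1)=J with F=3; with digits 0,1,3,4,5,7,8,9 already taken and all letters distinct, the only value for Y is 2, so Y=2.
Step 10. [col 4: Y + F ≡ J (mod 10)] column 4 reads Y+F+carry(1)=J with Y=2, F=3; with digits 0,1,2,3,4,5,7,8,9 already taken and all letters distinct, the only value for J is 6. So J=6.

Answer: B=0, F=3, H=4, I=5, J=6, P=1, Q=9, T=7, X=8, Y=2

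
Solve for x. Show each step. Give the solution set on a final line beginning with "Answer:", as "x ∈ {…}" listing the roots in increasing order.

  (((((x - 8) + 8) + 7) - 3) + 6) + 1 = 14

Step 1. [(((((x - 8) + 8) + 7) - 3) + 6) + 1 = 14] +1 is outermost — subtract 1 both sides, so sub: ((((x - 8) + 8) + 7) - 3) + 6 = 13.
Step 2. [((((x - 8) + 8) + 7) - 3) + 6 = 13] 6 comes off first (subtract 6) ⇒ sub: (((x - 8) + 8) + 7) - 3 = 7.
Step 3. [(((x - 8) + 8) + 7) - 3 = 7] peel the -3: add 3 from each side. So sub: ((x - 8) + 8) + 7 = 10.
Step 4. [((x - 8) + 8) + 7 = 10] subtract 7: x sits inside (… + 7) ⇒ sub: (x - 8) + 8 = 3.
Step 5. [(x - 8) + 8 = 3] subtract 8: x sits inside (… + 8) ⇒ sub: x - 8 = -5.
Step 6. [x - 8 = -5] 8 comes off first (add 8) ⇒ sub: x = 3.

Answer: x ∈ {3}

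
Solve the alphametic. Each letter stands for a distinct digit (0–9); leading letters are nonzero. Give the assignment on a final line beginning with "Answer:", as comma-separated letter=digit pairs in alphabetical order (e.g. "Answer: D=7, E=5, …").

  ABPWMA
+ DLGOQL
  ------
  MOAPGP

Step 1. [col 1: A + L ≡ P (mod 10)] no forcing yet in column 1 (carry-in 0); P=2 is free and consistent — try it, so P=2.
Step 2. [col 1: A + L ≡ P (mod 10)] column 1 (A + L ≡ P (mod 10), carry-in 0) doesn't pin A yet; pick A=3 and continue ⇒ A=3.
Step 3. [col 1: A + L ≡ P (mod 10)] column 1 reads A+L+carry(0)=P with A=3, P=2; with digits 2,3 already taken and all letters distinct, the only value for L is 9. So L=9.
Step 4. [col 2: M + Q ≡ G (mod 10)] several values work for G in column 2 (M + Q ≡ G (mod 10), carry-in 1); try G=0 ⇒ G=0.
Step 5. [col 2: M + Q ≡ G (mod 10)] M=8 is one option consistent with column 2 (M + Q ≡ G (mod 10), carry-in 1) — take it ⇒ M=8.
Step 6. [col 2: M + Q ≡ G (mod 10)] from column 2 (M=8, G=0, carry-in 1, digits 0,2,3,8,9 already taken and all letters distinct): Q must equal 1 ⇒ Q=1.
Step 7. [col 3: W + O ≡ P (mod 10)] no forcing yet in column 3 (carry-in 1); W=5 is free and consistent — try it. So W=5.
Step 8. [col 3: W + O ≡ P (mod 10)] column 3 reads W+O+carry(1)=P with W=5, P=2; with digits 0,1,2,3,5,8,9 already taken and all letters distinct, the only value for O is 6, so O=6.
Step 9. [col 5: B + L ≡ O (mod 10)] column 5 reads B+L+carry(0)=O with L=9, O=6; with digits 0,1,2,3,5,6,8,9 already taken and all letters distinct, the only value for B is 7, so B=7.
Step 10. [col 6: A + D ≡ M (mod 10)] in column 6 we have A+D≡M with carry-in 1; given A=3, M=8 and digits 0,1,2,3,5,6,7,8,9 already taken and all letters distinct, that pins D to 4 ⇒ D=4.

Answer: A=3, B=7, D=4, G=0, L=9, M=8, O=6, P=2, Q=1, W=5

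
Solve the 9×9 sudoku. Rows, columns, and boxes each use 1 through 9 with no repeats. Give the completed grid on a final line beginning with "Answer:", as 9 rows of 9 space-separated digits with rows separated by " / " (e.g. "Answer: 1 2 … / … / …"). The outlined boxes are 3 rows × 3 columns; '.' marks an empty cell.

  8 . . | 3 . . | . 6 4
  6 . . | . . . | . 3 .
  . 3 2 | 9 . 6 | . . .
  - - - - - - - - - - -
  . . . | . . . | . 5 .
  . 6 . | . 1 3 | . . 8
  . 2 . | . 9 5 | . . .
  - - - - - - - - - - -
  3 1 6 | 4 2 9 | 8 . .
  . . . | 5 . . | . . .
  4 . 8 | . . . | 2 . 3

Step 1. [r7c8∈{7}] nothing but 7 survives at r7c8, so r7c8=7.
Step 2. [r2c9∈{1,2,5,7,9}] across box 3, 2 lands solely at r2c9, so r2c9=2.
Step 3. [r4c2∈{4,7,8,9}] r4c2 is the only open cell in col 2 admitting 8, so r4c2=8.
Step 4. [r2c2∈{4,5,7,9}] col 2 places 4 nowhere but r2c2, so r2c2=4.
Step 5. [r4c6∈{2,4,7}] col 6 places 4 nowhere but r4c6. So r4c6=4.
Step 6. [r6c4∈{6,7,8}] in row 6, 8 fits only at r6c4. So r6c4=8.
Step 7. [r5c8∈{2,4,9}] col 8 places 2 nowhere but r5c8. So r5c8=2.
Step 8. [r5c4∈{7}] r5c4 is down to just 7 ⇒ r5c4=7.
Step 9. [r4c5∈{6}] r4c5 is down to just 6. So r4c5=6.
Step 10. [r9c5∈{7}] nothing but 7 survives at r9c5. So r9c5=7.
Step 11. [r9c6∈{1}] nothing but 1 survives at r9c6 ⇒ r9c6=1.
Step 12. [r1c5∈{5}] r1c5 is down to just 5. So r1c5=5.
Step 13. [r9c8∈{9}] r9c8's peers cover all but 9, so r9c8=9.
Step 14. [r4c9∈{1,7,9}] col 9 places 9 nowhere but r4c9, so r4c9=9.
Step 15. [r5c7∈{4}] r5c7 has the single candidate 4, so r5c7=4.
Step 16. [r6c8∈{1}] r6c8 is down to just 1, so r6c8=1.
Step 17. [r6c1∈{7}] nothing but 7 survives at r6c1, so r6c1=7.
Step 18. [r3c9∈{1,5,7}] 7 has one home in col 9: r3c9. So r3c9=7.
Step 19. [r2c5∈{8}] only 8 remains possible at r2c5, so r2c5=8.
Step 20. [r6c9∈{6}] r6c9 is down to just 6. So r6c9=6.
Step 21. [r6c7∈{3}] only 3 remains possible at r6c7 ⇒ r6c7=3.
Step 22. [r2c6∈{7}] r2c6 is down to just 7, so r2c6=7.
Step 23. [r2c4∈{1}] only 1 remains possible at r2c4, so r2c4=1.
Step 24. [r4c1∈{1}] nothing but 1 survives at r4c1, so r4c1=1.
Step 25. [r1c3∈{1,7,9}] in col 3, 1 fits only at r1c3 ⇒ r1c3=1.
Step 26. [r3c1∈{5}] only 5 remains possible at r3c1. So r3c1=5.
Step 27. [r2c3∈{9}] r2c3 has the single candidate 9 ⇒ r2c3=9.
Step 28. [r8c2∈{7,9}] 9 has one home in col 2: r8c2. So r8c2=9.
Step 29. [r3c7∈{1}] nothing but 1 survives at r3c7 ⇒ r3c7=1.
Step 30. [r7c9∈{5}] r7c9's peers cover all but 5, so r7c9=5.
Step 31. [r9c2∈{5}] r9c2 has the single candidate 5. So r9c2=5.
Step 32. [r5c1∈{9}] r5c1's peers cover all but 9 ⇒ r5c1=9.
Step 33. [r9c4∈{6}] r9c4 has the single candidate 6, so r9c4=6.
Step 34. [r8c1∈{2}] r8c1 has the single candidate 2 ⇒ r8c1=2.
Step 35. [r8c6∈{8}] r8c6's peers cover all but 8, so r8c6=8.
Step 36. [r5c3∈{5}] nothing but 5 survives at r5c3. So r5c3=5.
Step 37. [r8c7∈{6}] r8c7's peers cover all but 6, so r8c7=6.
Step 38. [r6c3∈{4}] r6c3 is down to just 4, so r6c3=4.
Step 39. [r4c4∈{2}] nothing but 2 survives at r4c4, so r4c4=2.
Step 40. [r4c3∈{3}] r4c3's peers cover all but 3, so r4c3=3.
Step 41. [r3c5∈{4}] only 4 remains possible at r3c5. So r3c5=4.
Step 42. [r8c8∈{4}] r8c8's peers cover all but 4, so r8c8=4.
Step 43. [r2c7∈{5}] r2c7's peers cover all but 5 ⇒ r2c7=5.
Step 44. [r8c5∈{3}] r8c5's peers cover all but 3 ⇒ r8c5=3.
Step 45. [r1c6∈{2}] only 2 remains possible at r1c6. So r1c6=2.
Step 46. [r1c2∈{7}] r1c2 is down to just 7 ⇒ r1c2=7.
Step 47. [r8c3∈{7}] r8c3 is down to just 7. So r8c3=7.
Step 48. [r4c7∈{7}] r4c7 has the single candidate 7. So r4c7=7.
Step 49. [r3c8∈{8}] nothing but 8 survives at r3c8, so r3c8=8.
Step 50. [r8c9∈{1}] r8c9 is down to just 1, so r8c9=1.
Step 51. [r1c7∈{9}] r1c7's peers cover all but 9 ⇒ r1c7=9.

Answer: 8 7 1 3 5 2 9 6 4 / 6 4 9 1 8 7 5 3 2 / 5 3 2 9 4 6 1 8 7 / 1 8 3 2 6 4 7 5 9 / 9 6 5 7 1 3 4 2 8 / 7 2 4 8 9 5 3 1 6 / 3 1 6 4 2 9 8 7 5 / 2 9 7 5 3 8 6 4 1 / 4 5 8 6 7 1 2 9 3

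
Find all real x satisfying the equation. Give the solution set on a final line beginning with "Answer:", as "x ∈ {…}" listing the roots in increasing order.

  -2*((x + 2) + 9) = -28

Step 1. [-2*((x + 2) + 9) = -28] leading coefficient -2: divide by -2 ⇒ div: (x + 2) + 9 = 14.
Step 2. [(x + 2) + 9 = 14] 9 comes off first (subtract 9). So sub: x + 2 = 5.
Step 3. [x + 2 = 5] the outer +2 inverts by subtracting 2, so sub: x = 3.

Answer: x ∈ {3}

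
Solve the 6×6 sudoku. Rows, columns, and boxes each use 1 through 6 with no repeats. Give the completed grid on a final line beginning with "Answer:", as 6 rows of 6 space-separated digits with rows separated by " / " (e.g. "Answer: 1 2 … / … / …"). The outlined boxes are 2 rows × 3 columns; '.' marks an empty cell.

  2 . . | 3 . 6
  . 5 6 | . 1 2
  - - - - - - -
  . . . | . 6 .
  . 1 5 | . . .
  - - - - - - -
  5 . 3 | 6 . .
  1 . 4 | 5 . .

Step 1. [r3c2∈{2,3,4}] 3 has one home in col 2: r3c2 ⇒ r3c2=3.
Step 2. [r2c4∈{4}] r2c4 has the single candidate 4 ⇒ r2c4=4.
Step 3. [r3c4∈{1,2}] col 4 places 1 nowhere but r3c4. So r3c4=1.
Step 4. [r6c6∈{3}] r6c6 is down to just 3, so r6c6=3.
Step 5. [r4c6∈{4}] only 4 remains possible at r4c6, so r4c6=4.
Step 6. [r6c5∈{2}] only 2 remains possible at r6c5, so r6c5=2.
Step 7. [r1c2∈{4}] only 4 remains possible at r1c2 ⇒ r1c2=4.
Step 8. [r1c3∈{1}] r1c3 is down to just 1, so r1c3=1.
Step 9. [r4c4∈{2}] r4c4 is down to just 2 ⇒ r4c4=2.
Step 10. [r5c5∈{4}] nothing but 4 survives at r5c5. So r5c5=4.
Step 11. [r3c1∈{4}] r3c1 is down to just 4. So r3c1=4.
Step 12. [r6c2∈{6}] r6c2 has the single candidate 6 ⇒ r6c2=6.
Step 13. [r5c2∈{2}] r5c2's peers cover all but 2, so r5c2=2.
Step 14. [r1c5∈{5}] nothing but 5 survives at r1c5. So r1c5=5.
Step 15. [r2c1∈{3}] r2c1 has the single candidate 3, so r2c1=3.
Step 16. [r4c1∈{6}] r4c1 is down to just 6 ⇒ r4c1=6.
Step 17. [r4c5∈{3}] r4c5's peers cover all but 3. So r4c5=3.
Step 18. [r3c6∈{5}] only 5 remains possible at r3c6, so r3c6=5.
Step 19. [r5c6∈{1}] r5c6 has the single candidate 1 ⇒ r5c6=1.
Step 20. [r3c3∈{2}] r3c3's peers cover all but 2. So r3c3=2.

Answer: 2 4 1 3 5 6 / 3 5 6 4 1 2 / 4 3 2 1 6 5 / 6 1 5 2 3 4 / 5 2 3 6 4 1 / 1 6 4 5 2 3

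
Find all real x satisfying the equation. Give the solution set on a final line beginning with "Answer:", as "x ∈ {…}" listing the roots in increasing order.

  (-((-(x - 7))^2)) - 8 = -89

Step 1. [(-((-(x - 7))^2)) - 8 = -89] the outer -8 inverts by adding 8, so sub: -((-(x - 7))^2) = -81.
Step 2. [-((-(x - 7))^2) = -81] LHS negated; negate both sides ⇒ neg: (-(x - 7))^2 = 81.
Step 3. [(-(x - 7))^2 = 81] 81 ≥ 0, LHS is (·)² — take ±√ ⇒ sqrt: -(x - 7) = 9 or -9.
Step 4. [-(x - 7) = 9 or -9] flip signs both sides ⇒ neg: x - 7 = -9 or 9.
Step 5. [x - 7 = -9 or 9] add 7: x sits inside (… - 7). So sub: x = -2 or 16.

Answer: x ∈ {-2, 16}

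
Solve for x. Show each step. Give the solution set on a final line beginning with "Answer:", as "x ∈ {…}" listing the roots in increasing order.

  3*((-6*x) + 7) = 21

Step 1. [3*((-6*x) + 7) = 21] leading coefficient 3: divide by 3 ⇒ div: (-6*x) + 7 = 7.
Step 2. [(-6*x) + 7 = 7] 7 comes off first (subtract 7) ⇒ sub: -6*x = 0.
Step 3. [-6*x = 0] divide by the outer -6, so div: x = 0.

Answer: x ∈ {0}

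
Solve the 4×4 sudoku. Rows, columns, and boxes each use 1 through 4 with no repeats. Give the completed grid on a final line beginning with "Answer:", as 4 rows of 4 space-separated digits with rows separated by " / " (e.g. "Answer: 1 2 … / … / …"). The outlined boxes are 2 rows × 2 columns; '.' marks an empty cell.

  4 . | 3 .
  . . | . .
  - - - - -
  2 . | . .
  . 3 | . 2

Step 1. [r1c4∈{1}] r1c4's peers cover all but 1 ⇒ r1c4=1.
Step 2. [r4c3∈{1,4}] row 4 places 4 nowhere but r4c3 ⇒ r4c3=4.
Step 3. [r4c1∈{1}] nothing but 1 survives at r4c1 ⇒ r4c1=1.
Step 4. [r1c2∈{2}] r1c2 has the single candidate 2 ⇒ r1c2=2.
Step 5. [r2c4∈{4}] r2c4's peers cover all but 4, so r2c4=4.
Step 6. [r3c4∈{3}] nothing but 3 survives at r3c4. So r3c4=3.
Step 7. [r3c3∈{1}] nothing but 1 survives at r3c3 ⇒ r3c3=1.
Step 8. [r3c2∈{4}] only 4 remains possible at r3c2, so r3c2=4.
Step 9. [r2c1∈{3}] r2c1 has the single candidate 3, so r2c1=3.
Step 10. [r2c3∈{2}] only 2 remains possible at r2c3, so r2c3=2.
Step 11. [r2c2∈{1}] r2c2 has the single candidate 1, so r2c2=1.

Answer: 4 2 3 1 / 3 1 2 4 / 2 4 1 3 / 1 3 4 2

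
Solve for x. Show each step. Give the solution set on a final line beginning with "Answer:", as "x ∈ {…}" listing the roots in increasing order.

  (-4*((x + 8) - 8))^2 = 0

Step 1. [(-4*((x + 8) - 8))^2 = 0] √ both sides: 0 ≥ 0 gives two branches ⇒ sqrt: -4*((x + 8) - 8) = 0.
Step 2. [-4*((x + 8) - 8) = 0] -4·(inner) — divide through by -4. So div: (x + 8) - 8 = 0.
Step 3. [(x + 8) - 8 = 0] 8 comes off first (add 8) ⇒ sub: x + 8 = 8.
Step 4. [x + 8 = 8] the outer +8 inverts by subtracting 8. So sub: x = 0.

Answer: x ∈ {0}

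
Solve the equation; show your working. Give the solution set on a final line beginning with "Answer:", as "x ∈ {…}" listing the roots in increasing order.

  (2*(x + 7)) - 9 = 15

Step 1. [(2*(x + 7)) - 9 = 15] add 9: x sits inside (… - 9), so sub: 2*(x + 7) = 24.
Step 2. [2*(x + 7) = 24] 2·(inner) — divide through by 2, so div: x + 7 = 12.
Step 3. [x + 7 = 12] subtract 7: x sits inside (… + 7). So sub: x = 5.

Answer: x ∈ {5}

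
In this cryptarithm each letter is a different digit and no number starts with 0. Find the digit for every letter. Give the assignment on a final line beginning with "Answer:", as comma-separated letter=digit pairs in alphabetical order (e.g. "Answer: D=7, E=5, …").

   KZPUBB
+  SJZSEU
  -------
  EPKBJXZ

Step 1. [E] the sum has 7 digits but both addends have 6; that extra leading digit E is the final carry, namely 1 ⇒ E=1.
Step 2. [col 1: B + U ≡ Z (mod 10)] Z=5 is one option consistent with column 1 (B + U ≡ Z (mod 10), carry-in 0) — take it, so Z=5.
Step 3. [col 1: B + U ≡ Z (mod 10)] U=9 is one option consistent with column 1 (B + U ≡ Z (mod 10), carry-in 0) — take it ⇒ U=9.
Step 4. [col 1: B + U ≡ Z (mod 10)] column 1 reads B+U+carry(0)=Z with U=9, Z=5; with digits 1,5,9 already taken and all letters distinct, the only value for B is 6. So B=6.
Step 5. [col 2: B + E ≡ X (mod 10)] from column 2 (B=6, E=1, carry-in 1, digits 1,5,6,9 already taken and all letters distinct): X must equal 8, so X=8.
Step 6. [col 3: U + S ≡ J (mod 10)] several values work for J in column 3 (U + S ≡ J (mod 10), carry-in 0); try J=2 ⇒ J=2.
Step 7. [col 3: U + S ≡ J (mod 10)] column 3 reads U+S+carry(0)=J with U=9, J=2; with digits 1,2,5,6,8,9 already taken and all letters distinct, the only value for S is 3, so S=3.
Step 8. [col 4: P + Z ≡ B (mod 10)] from column 4 (Z=5, B=6, carry-in 1, digits 1,2,3,5,6,8,9 already taken and all letters distinct): P must equal 0. So P=0.
Step 9. [col 5: Z + J ≡ K (mod 10)] column 5 reads Z+J+carry(0)=K with Z=5, J=2; with digits 0,1,2,3,5,6,8,9 already taken and all letters distinct, the only value for K is 7, so K=7.

Answer: B=6, E=1, J=2, K=7, P=0, S=3, U=9, X=8, Z=5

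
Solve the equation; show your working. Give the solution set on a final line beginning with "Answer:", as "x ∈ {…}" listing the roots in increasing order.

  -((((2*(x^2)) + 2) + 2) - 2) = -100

Step 1. [-((((2*(x^2)) + 2) + 2) - 2) = -100] LHS negated; negate both sides ⇒ neg: (((2*(x^2)) + 2) + 2) - 2 = 100.
Step 2. [(((2*(x^2)) + 2) + 2) - 2 = 100] -2 is outermost — add 2 both sides ⇒ sub: ((2*(x^2)) + 2) + 2 = 102.
Step 3. [((2*(x^2)) + 2) + 2 = 102] 2 comes off first (subtract 2) ⇒ sub: (2*(x^2)) + 2 = 100.
Step 4. [(2*(x^2)) + 2 = 100] 2 | LHS and 2 | 100: pull 2 out ⇒ factor: (x^2) + 1 = 50.
Step 5. [(x^2) + 1 = 50] peel the +1: subtract 1 from each side. So sub: x^2 = 49.
Step 6. [x^2 = 49] LHS squared, RHS 49 ≥ 0: apply √ (±) ⇒ sqrt: x = 7 or -7.

Answer: x ∈ {-7, 7}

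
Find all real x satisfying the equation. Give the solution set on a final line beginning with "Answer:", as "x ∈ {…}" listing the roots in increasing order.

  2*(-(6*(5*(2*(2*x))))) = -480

Step 1. [2*(-(6*(5*(2*(2*x))))) = -480] 2 out front; divide by 2 ⇒ div: -(6*(5*(2*(2*x)))) = -240.
Step 2. [-(6*(5*(2*(2*x)))) = -240] leading − — multiply by −1 ⇒ neg: 6*(5*(2*(2*x))) = 240.
Step 3. [6*(5*(2*(2*x))) = 240] 6·(inner) — divide through by 6. So div: 5*(2*(2*x)) = 40.
Step 4. [5*(2*(2*x)) = 40] leading coefficient 5: divide by 5, so div: 2*(2*x) = 8.
Step 5. [2*(2*x) = 8] leading coefficient 2: divide by 2, so div: 2*x = 4.
Step 6. [2*x = 4] 2·(inner) — divide through by 2 ⇒ div: x = 2.

Answer: x ∈ {2}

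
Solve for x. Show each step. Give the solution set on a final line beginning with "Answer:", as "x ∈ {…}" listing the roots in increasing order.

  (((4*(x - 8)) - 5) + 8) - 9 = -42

Step 1. [(((4*(x - 8)) - 5) + 8) - 9 = -42] the outer -9 inverts by adding 9 ⇒ sub: ((4*(x - 8)) - 5) + 8 = -33.
Step 2. [((4*(x - 8)) - 5) + 8 = -33] 8 comes off first (subtract 8) ⇒ sub: (4*(x - 8)) - 5 = -41.
Step 3. [(4*(x - 8)) - 5 = -41] 5 comes off first (add 5). So sub: 4*(x - 8) = -36.
Step 4. [4*(x - 8) = -36] 4·(inner) — divide through by 4. So div: x - 8 = -9.
Step 5. [x - 8 = -9] 8 comes off first (add 8) ⇒ sub: x = -1.

Answer: x ∈ {-1}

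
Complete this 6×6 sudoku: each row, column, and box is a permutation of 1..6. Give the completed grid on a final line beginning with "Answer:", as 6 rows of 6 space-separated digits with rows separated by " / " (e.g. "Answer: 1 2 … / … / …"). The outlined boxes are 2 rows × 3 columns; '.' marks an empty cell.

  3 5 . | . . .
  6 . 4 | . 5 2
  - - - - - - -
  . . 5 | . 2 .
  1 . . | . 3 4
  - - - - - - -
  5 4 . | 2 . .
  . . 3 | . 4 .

Step 1. [r6c6∈{1,5,6}] r6c6 is the only open cell in col 6 admitting 5. So r6c6=5.
Step 2. [r2c2∈{1}] r2c2 has the single candidate 1, so r2c2=1.
Step 3. [r6c4∈{1,6}] row 6 places 1 nowhere but r6c4, so r6c4=1.
Step 4. [r3c4∈{6}] only 6 remains possible at r3c4, so r3c4=6.
Step 5. [r5c5∈{6}] r5c5 has the single candidate 6. So r5c5=6.
Step 6. [r4c3∈{2,6}] r4c3 is the only open cell in col 3 admitting 6 ⇒ r4c3=6.
Step 7. [r1c5∈{1}] r1c5 is down to just 1, so r1c5=1.
Step 8. [r4c2∈{2}] nothing but 2 survives at r4c2 ⇒ r4c2=2.
Step 9. [r6c2∈{6}] only 6 remains possible at r6c2, so r6c2=6.
Step 10. [r3c6∈{1}] r3c6's peers cover all but 1 ⇒ r3c6=1.
Step 11. [r1c3∈{2}] only 2 remains possible at r1c3. So r1c3=2.
Step 12. [r3c2∈{3}] r3c2's peers cover all but 3 ⇒ r3c2=3.
Step 13. [r5c3∈{1}] nothing but 1 survives at r5c3 ⇒ r5c3=1.
Step 14. [r1c6∈{6}] r1c6 is down to just 6 ⇒ r1c6=6.
Step 15. [r3c1∈{4}] r3c1 is down to just 4 ⇒ r3c1=4.
Step 16. [r6c1∈{2}] nothing but 2 survives at r6c1. So r6c1=2.
Step 17. [r5c6∈{3}] nothing but 3 survives at r5c6, so r5c6=3.
Step 18. [r1c4∈{4}] only 4 remains possible at r1c4. So r1c4=4.
Step 19. [r2c4∈{3}] r2c4 is down to just 3, so r2c4=3.
Step 20. [r4c4∈{5}] nothing but 5 survives at r4c4, so r4c4=5.

Answer: 3 5 2 4 1 6 / 6 1 4 3 5 2 / 4 3 5 6 2 1 / 1 2 6 5 3 4 / 5 4 1 2 6 3 / 2 6 3 1 4 5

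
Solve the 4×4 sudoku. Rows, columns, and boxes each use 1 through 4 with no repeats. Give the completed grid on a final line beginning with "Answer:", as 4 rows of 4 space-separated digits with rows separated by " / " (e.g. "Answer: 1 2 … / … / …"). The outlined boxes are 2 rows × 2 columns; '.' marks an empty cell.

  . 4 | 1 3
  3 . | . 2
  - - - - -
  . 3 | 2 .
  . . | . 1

Step 1. [r3c4∈{4}] r3c4 has the single candidate 4 ⇒ r3c4=4.
Step 2. [r4c1∈{2,4}] in row 4, 4 fits only at r4c1. So r4c1=4.
Step 3. [r2c3∈{4}] r2c3 is down to just 4 ⇒ r2c3=4.
Step 4. [r4c2∈{2}] r4c2 has the single candidate 2, so r4c2=2.
Step 5. [r4c3∈{3}] nothing but 3 survives at r4c3 ⇒ r4c3=3.
Step 6. [r1c1∈{2}] r1c1's peers cover all but 2, so r1c1=2.
Step 7. [r2c2∈{1}] r2c2 is down to just 1. So r2c2=1.
Step 8. [r3c1∈{1}] nothing but 1 survives at r3c1 ⇒ r3c1=1.

Answer: 2 4 1 3 / 3 1 4 2 / 1 3 2 4 / 4 2 3 1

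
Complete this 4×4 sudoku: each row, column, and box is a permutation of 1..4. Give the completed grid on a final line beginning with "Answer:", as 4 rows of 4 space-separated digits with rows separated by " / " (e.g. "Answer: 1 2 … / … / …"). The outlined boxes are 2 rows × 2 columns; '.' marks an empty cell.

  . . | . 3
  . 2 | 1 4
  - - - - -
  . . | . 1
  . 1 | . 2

Step 1. [r3c2∈{3,4}] in col 2, 3 fits only at r3c2, so r3c2=3.
Step 2. [r4c1∈{4}] only 4 remains possible at r4c1 ⇒ r4c1=4.
Step 3. [r1c2∈{4}] r1c2's peers cover all but 4 ⇒ r1c2=4.
Step 4. [r3c1∈{2}] r3c1 has the single candidate 2. So r3c1=2.
Step 5. [r2c1∈{3}] r2c1 is down to just 3. So r2c1=3.
Step 6. [r4c3∈{3}] r4c3's peers cover all but 3. So r4c3=3.
Step 7. [r1c1∈{1}] r1c1's peers cover all but 1 ⇒ r1c1=1.
Step 8. [r1c3∈{2}] r1c3's peers cover all but 2. So r1c3=2.
Step 9. [r3c3∈{4}] r3c3 is down to just 4, so r3c3=4.

Answer: 1 4 2 3 / 3 2 1 4 / 2 3 4 1 / 4 1 3 2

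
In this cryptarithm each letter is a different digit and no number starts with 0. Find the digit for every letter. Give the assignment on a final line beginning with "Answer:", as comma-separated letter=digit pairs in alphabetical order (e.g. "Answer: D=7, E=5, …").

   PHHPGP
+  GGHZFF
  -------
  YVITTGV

Step 1. [col 1: P + F ≡ V (mod 10)] column 1 (P + F ≡ V (mod 10), carry-in 0) doesn't pin F yet; pick F=9 and continue, so F=9.
Step 2. [Y] Y is the leading digit of a 7-digit sum of two 6-digit numbers; the final carry is exactly 1, so Y=1.
Step 3. [col 1: P + F ≡ V (mod 10)] several values work for P in column 1 (P + F ≡ V (mod 10), carry-in 0); try P=3 ⇒ P=3.
Step 4. [col 1: P + F ≡ V (mod 10)] column 1: given P=3, F=9, carry-in 0, and digits 1,3,9 already taken and all letters distinct, P+F≡V (mod 10) forces V=2, so V=2.
Step 5. [col 2: G + F ≡ G (mod 10)] no forcing yet in column 2 (carry-in 1); G=8 is free and consistent — try it. So G=8.
Step 6. [col 3: P + Z ≡ T (mod 10)] column 3 (P + Z ≡ T (mod 10), carry-in 1) doesn't pin Z yet; pick Z=0 and continue, so Z=0.
Step 7. [col 3: P + Z ≡ T (mod 10)] in column 3 we have P+Z≡T with carry-in 1; given P=3, Z=0 and digits 0,1,2,3,8,9 already taken and all letters distinct, that pins T to 4, so T=4.
Step 8. [col 4: H + H ≡ T (mod 10)] column 4: given T=4, carry-in 0, and digits 0,1,2,3,4,8,9 already taken and all letters distinct, H+H≡T (mod 10) forces H=7, so H=7.
Step 9. [col 5: H + G ≡ I (mod 10)] from column 5 (H=7, G=8, carry-in 1, digits 0,1,2,3,4,7,8,9 already taken and all letters distinct): I must equal 6, so I=6.

Answer: F=9, G=8, H=7, I=6, P=3, T=4, V=2, Y=1, Z=0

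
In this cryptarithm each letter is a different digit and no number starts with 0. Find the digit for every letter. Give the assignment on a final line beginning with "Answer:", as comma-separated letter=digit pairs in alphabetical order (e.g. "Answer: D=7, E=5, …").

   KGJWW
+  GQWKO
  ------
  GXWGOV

Step 1. [col 1: W + O ≡ V (mod 10)] no forcing yet in column 1 (carry-in 0); O=3 is free and consistent — try it ⇒ O=3.
Step 2. [G] the sum has 6 digits but both addends have 5; that extra leading digit G is the final carry, namely 1. So G=1.
Step 3. [col 1: W + O ≡ V (mod 10)] several values work for W in column 1 (W + O ≡ V (mod 10), carry-in 0); try W=4. So W=4.
Step 4. [col 1: W + O ≡ V (mod 10)] in column 1 we have W+O≡V with carry-in 0; given W=4, O=3 and digits 1,3,4 already taken and all letters distinct, that pins V to 7 ⇒ V=7.
Step 5. [col 2: W + K ≡ O (mod 10)] column 2: given W=4, O=3, carry-in 0, and digits 1,3,4,7 already taken and all letters distinct, W+K≡O (mod 10) forces K=9 ⇒ K=9.
Step 6. [col 3: J + W ≡ G (mod 10)] in column 3 we have J+W≡G with carry-in 1; given W=4, G=1 and digits 1,3,4,7,9 already taken and all letters distinct, that pins J to 6, so J=6.
Step 7. [col 4: G + Q ≡ W (mod 10)] from column 4 (G=1, W=4, carry-in 1, digits 1,3,4,6,7,9 already taken and all letters distinct): Q must equal 2 ⇒ Q=2.
Step 8. [col 5: K + G ≡ X (mod 10)] in column 5 we have K+G≡X with carry-in 0; given K=9, G=1 and digits 1,2,3,4,6,7,9 already taken and all letters distinct, that pins X to 0 ⇒ X=0.

Answer: G=1, J=6, K=9, O=3, Q=2, V=7, W=4, X=0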